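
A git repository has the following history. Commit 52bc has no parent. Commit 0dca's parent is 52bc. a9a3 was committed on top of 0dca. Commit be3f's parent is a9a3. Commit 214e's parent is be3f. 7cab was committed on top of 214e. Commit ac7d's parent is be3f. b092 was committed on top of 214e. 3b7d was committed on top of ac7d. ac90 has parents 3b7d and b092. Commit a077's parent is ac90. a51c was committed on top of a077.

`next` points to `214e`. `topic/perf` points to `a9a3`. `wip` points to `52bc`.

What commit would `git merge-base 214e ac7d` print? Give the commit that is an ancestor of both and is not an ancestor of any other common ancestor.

Ancestors of 214e: {0dca, 214e, 52bc, a9a3, be3f}.
Ancestors of ac7d: {0dca, 52bc, a9a3, ac7d, be3f}.
Common ancestors: {0dca, 52bc, a9a3, be3f}.
Among these, be3f is not an ancestor of any other common ancestor — it is the merge base.

be3f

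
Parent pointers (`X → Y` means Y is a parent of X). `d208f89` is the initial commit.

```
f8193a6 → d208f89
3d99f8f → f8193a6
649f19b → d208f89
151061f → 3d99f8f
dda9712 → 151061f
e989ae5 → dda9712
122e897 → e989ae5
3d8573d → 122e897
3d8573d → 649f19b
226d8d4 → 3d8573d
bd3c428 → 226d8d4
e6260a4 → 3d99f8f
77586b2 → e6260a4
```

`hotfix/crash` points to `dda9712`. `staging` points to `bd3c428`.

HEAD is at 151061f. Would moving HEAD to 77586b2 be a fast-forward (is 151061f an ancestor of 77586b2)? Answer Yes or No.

A fast-forward from 151061f to 77586b2 is possible iff 151061f is an ancestor of 77586b2.
Ancestors of 77586b2: {3d99f8f, 77586b2, d208f89, e6260a4, f8193a6}.
151061f is not among them, so fast-forward is not possible.

No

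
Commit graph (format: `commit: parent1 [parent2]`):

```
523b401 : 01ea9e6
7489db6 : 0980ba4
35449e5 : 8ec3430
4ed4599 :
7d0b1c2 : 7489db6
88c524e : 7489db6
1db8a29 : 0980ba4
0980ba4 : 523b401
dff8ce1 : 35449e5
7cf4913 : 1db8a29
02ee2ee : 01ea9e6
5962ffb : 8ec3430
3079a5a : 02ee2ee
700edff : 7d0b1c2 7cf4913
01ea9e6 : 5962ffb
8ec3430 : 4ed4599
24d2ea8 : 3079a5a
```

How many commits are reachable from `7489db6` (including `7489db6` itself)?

7

Walking parent pointers from 7489db6: reachable set = {01ea9e6, 0980ba4, 4ed4599, 523b401, 5962ffb, 7489db6, 8ec3430}.
That is 7 commits.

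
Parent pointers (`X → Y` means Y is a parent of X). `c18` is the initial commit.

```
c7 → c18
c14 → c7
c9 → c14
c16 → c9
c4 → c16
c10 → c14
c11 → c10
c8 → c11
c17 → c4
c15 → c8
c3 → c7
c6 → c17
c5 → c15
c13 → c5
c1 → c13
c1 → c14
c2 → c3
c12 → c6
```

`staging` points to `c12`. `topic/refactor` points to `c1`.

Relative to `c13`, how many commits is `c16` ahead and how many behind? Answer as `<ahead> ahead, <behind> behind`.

Reachable from c16: {c14, c16, c18, c7, c9}.
Reachable from c13: {c10, c11, c13, c14, c15, c18, c5, c7, c8}.
Only in c16's history (ahead): {c16, c9} — 2.
Only in c13's history (behind): {c10, c11, c13, c15, c5, c8} — 6.

2 ahead, 6 behind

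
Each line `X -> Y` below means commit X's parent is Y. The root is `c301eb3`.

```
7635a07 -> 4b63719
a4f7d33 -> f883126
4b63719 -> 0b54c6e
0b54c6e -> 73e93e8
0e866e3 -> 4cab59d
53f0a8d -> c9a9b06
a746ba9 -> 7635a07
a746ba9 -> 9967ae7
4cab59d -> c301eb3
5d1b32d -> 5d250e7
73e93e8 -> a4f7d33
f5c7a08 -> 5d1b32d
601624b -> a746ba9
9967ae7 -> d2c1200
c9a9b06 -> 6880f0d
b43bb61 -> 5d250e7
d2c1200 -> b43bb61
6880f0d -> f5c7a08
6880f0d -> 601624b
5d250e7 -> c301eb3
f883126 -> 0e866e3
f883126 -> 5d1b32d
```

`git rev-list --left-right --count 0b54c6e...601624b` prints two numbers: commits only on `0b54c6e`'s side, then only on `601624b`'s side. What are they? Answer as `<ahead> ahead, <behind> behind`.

0 ahead, 7 behind

Reachable from 0b54c6e: {0b54c6e, 0e866e3, 4cab59d, 5d1b32d, 5d250e7, 73e93e8, a4f7d33, c301eb3, f883126}.
Reachable from 601624b: {0b54c6e, 0e866e3, 4b63719, 4cab59d, 5d1b32d, 5d250e7, 601624b, 73e93e8, 7635a07, 9967ae7, a4f7d33, a746ba9, b43bb61, c301eb3, d2c1200, f883126}.
Only in 0b54c6e's history (ahead): {} — 0.
Only in 601624b's history (behind): {4b63719, 601624b, 7635a07, 9967ae7, a746ba9, b43bb61, d2c1200} — 7.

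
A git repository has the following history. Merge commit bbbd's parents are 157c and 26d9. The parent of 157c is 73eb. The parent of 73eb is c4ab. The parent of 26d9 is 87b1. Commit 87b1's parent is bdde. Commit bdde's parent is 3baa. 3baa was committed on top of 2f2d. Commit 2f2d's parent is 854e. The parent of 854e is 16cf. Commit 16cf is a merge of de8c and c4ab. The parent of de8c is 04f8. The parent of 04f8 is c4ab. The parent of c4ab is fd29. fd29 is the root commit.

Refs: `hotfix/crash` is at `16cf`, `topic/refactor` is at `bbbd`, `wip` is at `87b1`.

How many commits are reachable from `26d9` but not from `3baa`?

Reachable from 26d9: {04f8, 16cf, 26d9, 2f2d, 3baa, 854e, 87b1, bdde, c4ab, de8c, fd29}.
Reachable from 3baa: {04f8, 16cf, 2f2d, 3baa, 854e, c4ab, de8c, fd29}.
In 26d9's history but not 3baa's: {26d9, 87b1, bdde} — 3 commits.

3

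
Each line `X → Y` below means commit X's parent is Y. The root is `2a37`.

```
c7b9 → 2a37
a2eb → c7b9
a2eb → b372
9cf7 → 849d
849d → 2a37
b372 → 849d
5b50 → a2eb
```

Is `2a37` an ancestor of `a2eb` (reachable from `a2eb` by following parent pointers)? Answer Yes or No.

Yes

Ancestors of a2eb (commits reachable by following parents): {2a37, 849d, a2eb, b372, c7b9}.
2a37 is in that set, so it is an ancestor of a2eb.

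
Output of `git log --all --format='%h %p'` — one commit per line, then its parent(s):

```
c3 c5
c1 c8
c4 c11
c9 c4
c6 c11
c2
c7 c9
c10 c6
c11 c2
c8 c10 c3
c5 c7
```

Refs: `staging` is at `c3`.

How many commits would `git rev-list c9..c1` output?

7

Reachable from c1: {c1, c10, c11, c2, c3, c4, c5, c6, c7, c8, c9}.
Reachable from c9: {c11, c2, c4, c9}.
In c1's history but not c9's: {c1, c10, c3, c5, c6, c7, c8} — 7 commits.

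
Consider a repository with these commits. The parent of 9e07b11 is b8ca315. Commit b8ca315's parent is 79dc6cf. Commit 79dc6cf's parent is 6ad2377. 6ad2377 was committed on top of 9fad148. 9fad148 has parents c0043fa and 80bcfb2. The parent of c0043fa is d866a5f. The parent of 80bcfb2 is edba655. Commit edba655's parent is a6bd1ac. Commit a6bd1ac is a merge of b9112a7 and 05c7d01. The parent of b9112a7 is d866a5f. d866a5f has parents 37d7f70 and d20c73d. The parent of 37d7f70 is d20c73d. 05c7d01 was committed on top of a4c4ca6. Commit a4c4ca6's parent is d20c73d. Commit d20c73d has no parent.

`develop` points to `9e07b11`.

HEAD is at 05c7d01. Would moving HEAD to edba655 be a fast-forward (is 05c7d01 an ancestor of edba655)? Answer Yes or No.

A fast-forward from 05c7d01 to edba655 is possible iff 05c7d01 is an ancestor of edba655.
Ancestors of edba655: {05c7d01, 37d7f70, a4c4ca6, a6bd1ac, b9112a7, d20c73d, d866a5f, edba655}.
05c7d01 is among them, so fast-forward is possible.

Yes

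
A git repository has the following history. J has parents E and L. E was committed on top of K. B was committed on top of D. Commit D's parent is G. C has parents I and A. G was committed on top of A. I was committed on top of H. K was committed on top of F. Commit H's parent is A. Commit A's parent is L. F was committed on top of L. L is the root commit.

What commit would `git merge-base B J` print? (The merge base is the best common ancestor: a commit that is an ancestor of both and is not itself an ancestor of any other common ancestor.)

Ancestors of B: {A, B, D, G, L}.
Ancestors of J: {E, F, J, K, L}.
Common ancestors: {L}.
The only common ancestor is L, so it is the merge base.

L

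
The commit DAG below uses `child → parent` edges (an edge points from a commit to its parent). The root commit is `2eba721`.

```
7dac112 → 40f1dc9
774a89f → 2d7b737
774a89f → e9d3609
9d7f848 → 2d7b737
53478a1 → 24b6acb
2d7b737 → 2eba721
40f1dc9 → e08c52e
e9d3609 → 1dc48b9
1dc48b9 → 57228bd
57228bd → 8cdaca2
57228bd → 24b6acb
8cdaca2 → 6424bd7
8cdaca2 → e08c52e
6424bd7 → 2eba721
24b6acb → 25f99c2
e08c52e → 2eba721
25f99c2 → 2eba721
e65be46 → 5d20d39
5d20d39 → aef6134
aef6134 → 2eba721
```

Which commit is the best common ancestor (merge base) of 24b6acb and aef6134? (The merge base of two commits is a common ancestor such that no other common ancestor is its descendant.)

2eba721

Ancestors of 24b6acb: {24b6acb, 25f99c2, 2eba721}.
Ancestors of aef6134: {2eba721, aef6134}.
Common ancestors: {2eba721}.
The only common ancestor is 2eba721, so it is the merge base.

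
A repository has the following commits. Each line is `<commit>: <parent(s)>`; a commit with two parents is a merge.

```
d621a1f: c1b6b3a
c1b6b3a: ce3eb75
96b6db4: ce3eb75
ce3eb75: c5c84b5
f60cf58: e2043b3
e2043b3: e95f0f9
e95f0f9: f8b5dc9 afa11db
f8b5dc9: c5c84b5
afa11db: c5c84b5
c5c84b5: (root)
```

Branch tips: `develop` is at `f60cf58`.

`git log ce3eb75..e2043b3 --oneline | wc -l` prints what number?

Reachable from e2043b3: {afa11db, c5c84b5, e2043b3, e95f0f9, f8b5dc9}.
Reachable from ce3eb75: {c5c84b5, ce3eb75}.
In e2043b3's history but not ce3eb75's: {afa11db, e2043b3, e95f0f9, f8b5dc9} — 4 commits.

4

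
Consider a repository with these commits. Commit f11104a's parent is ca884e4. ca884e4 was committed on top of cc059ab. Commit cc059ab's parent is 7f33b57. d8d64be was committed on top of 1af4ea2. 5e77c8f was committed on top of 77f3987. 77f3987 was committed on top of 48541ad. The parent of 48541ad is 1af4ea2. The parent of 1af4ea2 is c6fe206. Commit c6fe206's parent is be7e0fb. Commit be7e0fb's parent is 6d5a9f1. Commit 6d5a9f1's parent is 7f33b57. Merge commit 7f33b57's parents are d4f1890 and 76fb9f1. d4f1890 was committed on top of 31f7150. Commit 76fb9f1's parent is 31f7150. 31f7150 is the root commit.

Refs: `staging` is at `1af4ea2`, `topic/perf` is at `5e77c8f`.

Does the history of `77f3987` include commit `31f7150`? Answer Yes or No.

Yes

Ancestors of 77f3987 (commits reachable by following parents): {1af4ea2, 31f7150, 48541ad, 6d5a9f1, 76fb9f1, 77f3987, 7f33b57, be7e0fb, c6fe206, d4f1890}.
31f7150 is in that set, so it is an ancestor of 77f3987.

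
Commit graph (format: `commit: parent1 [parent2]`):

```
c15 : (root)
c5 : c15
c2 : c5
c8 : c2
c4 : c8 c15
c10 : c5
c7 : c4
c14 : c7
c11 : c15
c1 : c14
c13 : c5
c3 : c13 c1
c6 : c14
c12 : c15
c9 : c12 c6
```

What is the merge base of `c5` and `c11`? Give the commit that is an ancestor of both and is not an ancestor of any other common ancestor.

Ancestors of c5: {c15, c5}.
Ancestors of c11: {c11, c15}.
Common ancestors: {c15}.
The only common ancestor is c15, so it is the merge base.

c15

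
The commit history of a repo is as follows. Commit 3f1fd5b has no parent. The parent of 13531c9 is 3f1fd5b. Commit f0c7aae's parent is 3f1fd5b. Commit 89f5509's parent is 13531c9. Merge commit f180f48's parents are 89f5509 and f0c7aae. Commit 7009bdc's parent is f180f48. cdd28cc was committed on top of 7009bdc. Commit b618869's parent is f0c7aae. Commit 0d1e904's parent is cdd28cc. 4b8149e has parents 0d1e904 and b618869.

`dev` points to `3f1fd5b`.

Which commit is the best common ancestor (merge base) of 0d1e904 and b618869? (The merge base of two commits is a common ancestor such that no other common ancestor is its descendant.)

Ancestors of 0d1e904: {0d1e904, 13531c9, 3f1fd5b, 7009bdc, 89f5509, cdd28cc, f0c7aae, f180f48}.
Ancestors of b618869: {3f1fd5b, b618869, f0c7aae}.
Common ancestors: {3f1fd5b, f0c7aae}.
Among these, f0c7aae is not an ancestor of any other common ancestor — it is the merge base.

f0c7aae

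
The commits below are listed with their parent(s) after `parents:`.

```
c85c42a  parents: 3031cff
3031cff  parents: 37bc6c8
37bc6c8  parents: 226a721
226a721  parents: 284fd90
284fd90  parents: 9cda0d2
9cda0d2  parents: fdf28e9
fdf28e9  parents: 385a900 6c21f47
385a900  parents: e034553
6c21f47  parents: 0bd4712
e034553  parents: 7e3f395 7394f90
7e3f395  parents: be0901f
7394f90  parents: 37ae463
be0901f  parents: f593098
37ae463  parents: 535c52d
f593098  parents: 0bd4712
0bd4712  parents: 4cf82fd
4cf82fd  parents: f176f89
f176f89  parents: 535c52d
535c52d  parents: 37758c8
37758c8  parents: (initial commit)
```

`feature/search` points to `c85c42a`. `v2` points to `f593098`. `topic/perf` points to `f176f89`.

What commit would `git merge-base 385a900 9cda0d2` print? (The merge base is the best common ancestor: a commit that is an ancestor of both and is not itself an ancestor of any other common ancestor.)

385a900

Ancestors of 385a900: {0bd4712, 37758c8, 37ae463, 385a900, 4cf82fd, 535c52d, 7394f90, 7e3f395, be0901f, e034553, f176f89, f593098}.
Ancestors of 9cda0d2: {0bd4712, 37758c8, 37ae463, 385a900, 4cf82fd, 535c52d, 6c21f47, 7394f90, 7e3f395, 9cda0d2, be0901f, e034553, f176f89, f593098, fdf28e9}.
Common ancestors: {0bd4712, 37758c8, 37ae463, 385a900, 4cf82fd, 535c52d, 7394f90, 7e3f395, be0901f, e034553, f176f89, f593098}.
Among these, 385a900 is not an ancestor of any other common ancestor — it is the merge base.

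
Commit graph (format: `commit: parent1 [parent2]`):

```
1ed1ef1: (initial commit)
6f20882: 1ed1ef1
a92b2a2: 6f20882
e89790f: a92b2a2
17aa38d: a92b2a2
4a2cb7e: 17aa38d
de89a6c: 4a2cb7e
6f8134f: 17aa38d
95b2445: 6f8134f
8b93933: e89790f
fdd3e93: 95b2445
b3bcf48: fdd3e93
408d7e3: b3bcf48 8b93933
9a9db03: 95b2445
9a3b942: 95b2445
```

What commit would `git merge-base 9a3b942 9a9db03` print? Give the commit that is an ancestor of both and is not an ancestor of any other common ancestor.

95b2445

Ancestors of 9a3b942: {17aa38d, 1ed1ef1, 6f20882, 6f8134f, 95b2445, 9a3b942, a92b2a2}.
Ancestors of 9a9db03: {17aa38d, 1ed1ef1, 6f20882, 6f8134f, 95b2445, 9a9db03, a92b2a2}.
Common ancestors: {17aa38d, 1ed1ef1, 6f20882, 6f8134f, 95b2445, a92b2a2}.
Among these, 95b2445 is not an ancestor of any other common ancestor — it is the merge base.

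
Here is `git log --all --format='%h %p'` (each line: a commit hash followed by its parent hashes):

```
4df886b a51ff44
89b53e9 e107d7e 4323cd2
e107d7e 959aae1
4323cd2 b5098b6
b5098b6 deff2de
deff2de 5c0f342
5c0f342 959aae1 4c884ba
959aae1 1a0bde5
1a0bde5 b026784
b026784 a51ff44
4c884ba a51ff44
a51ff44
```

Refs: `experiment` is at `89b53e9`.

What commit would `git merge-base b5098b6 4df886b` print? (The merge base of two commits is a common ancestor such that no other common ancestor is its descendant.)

Ancestors of b5098b6: {1a0bde5, 4c884ba, 5c0f342, 959aae1, a51ff44, b026784, b5098b6, deff2de}.
Ancestors of 4df886b: {4df886b, a51ff44}.
Common ancestors: {a51ff44}.
The only common ancestor is a51ff44, so it is the merge base.

a51ff44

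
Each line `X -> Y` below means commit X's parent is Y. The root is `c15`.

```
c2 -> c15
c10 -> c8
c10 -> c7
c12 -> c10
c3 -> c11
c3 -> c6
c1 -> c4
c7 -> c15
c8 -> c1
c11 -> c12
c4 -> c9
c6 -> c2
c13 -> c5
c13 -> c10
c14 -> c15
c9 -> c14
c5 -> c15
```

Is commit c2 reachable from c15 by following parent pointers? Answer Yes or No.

Ancestors of c15: {c15}.
c2 is not in that set, so it is not an ancestor of c15.

No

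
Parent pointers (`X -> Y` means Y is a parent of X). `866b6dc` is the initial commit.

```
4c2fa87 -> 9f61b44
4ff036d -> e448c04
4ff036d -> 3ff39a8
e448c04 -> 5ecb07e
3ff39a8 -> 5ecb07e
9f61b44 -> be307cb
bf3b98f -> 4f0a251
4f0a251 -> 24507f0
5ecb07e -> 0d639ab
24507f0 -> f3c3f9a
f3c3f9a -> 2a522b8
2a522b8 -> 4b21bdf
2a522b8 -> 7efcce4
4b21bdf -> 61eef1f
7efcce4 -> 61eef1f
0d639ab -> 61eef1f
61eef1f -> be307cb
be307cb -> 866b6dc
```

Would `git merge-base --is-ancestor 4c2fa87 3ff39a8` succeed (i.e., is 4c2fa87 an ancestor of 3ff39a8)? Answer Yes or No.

Ancestors of 3ff39a8: {0d639ab, 3ff39a8, 5ecb07e, 61eef1f, 866b6dc, be307cb}.
4c2fa87 is not in that set, so it is not an ancestor of 3ff39a8.

No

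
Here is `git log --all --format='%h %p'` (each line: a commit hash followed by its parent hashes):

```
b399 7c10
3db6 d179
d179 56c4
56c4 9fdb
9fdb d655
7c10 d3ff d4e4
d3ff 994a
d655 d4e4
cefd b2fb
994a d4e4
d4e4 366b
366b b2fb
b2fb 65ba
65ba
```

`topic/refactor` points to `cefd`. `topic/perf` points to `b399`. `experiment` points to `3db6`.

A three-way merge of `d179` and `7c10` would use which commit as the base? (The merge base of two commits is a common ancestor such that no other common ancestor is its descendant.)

Ancestors of d179: {366b, 56c4, 65ba, 9fdb, b2fb, d179, d4e4, d655}.
Ancestors of 7c10: {366b, 65ba, 7c10, 994a, b2fb, d3ff, d4e4}.
Common ancestors: {366b, 65ba, b2fb, d4e4}.
Among these, d4e4 is not an ancestor of any other common ancestor — it is the merge base.

d4e4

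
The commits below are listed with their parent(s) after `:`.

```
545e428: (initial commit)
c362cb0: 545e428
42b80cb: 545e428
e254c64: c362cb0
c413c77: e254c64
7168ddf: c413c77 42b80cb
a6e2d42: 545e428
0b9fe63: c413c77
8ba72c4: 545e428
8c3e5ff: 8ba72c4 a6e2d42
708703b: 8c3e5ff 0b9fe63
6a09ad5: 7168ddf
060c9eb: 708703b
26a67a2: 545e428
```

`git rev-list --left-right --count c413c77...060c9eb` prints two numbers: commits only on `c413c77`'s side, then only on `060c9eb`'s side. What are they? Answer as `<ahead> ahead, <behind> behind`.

Reachable from c413c77: {545e428, c362cb0, c413c77, e254c64}.
Reachable from 060c9eb: {060c9eb, 0b9fe63, 545e428, 708703b, 8ba72c4, 8c3e5ff, a6e2d42, c362cb0, c413c77, e254c64}.
Only in c413c77's history (ahead): {} — 0.
Only in 060c9eb's history (behind): {060c9eb, 0b9fe63, 708703b, 8ba72c4, 8c3e5ff, a6e2d42} — 6.

0 ahead, 6 behind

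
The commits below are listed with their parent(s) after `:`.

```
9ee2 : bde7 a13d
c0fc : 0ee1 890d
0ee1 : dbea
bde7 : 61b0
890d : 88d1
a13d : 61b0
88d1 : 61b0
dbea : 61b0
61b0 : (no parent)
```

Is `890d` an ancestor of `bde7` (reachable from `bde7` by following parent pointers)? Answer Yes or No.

Ancestors of bde7: {61b0, bde7}.
890d is not in that set, so it is not an ancestor of bde7.

No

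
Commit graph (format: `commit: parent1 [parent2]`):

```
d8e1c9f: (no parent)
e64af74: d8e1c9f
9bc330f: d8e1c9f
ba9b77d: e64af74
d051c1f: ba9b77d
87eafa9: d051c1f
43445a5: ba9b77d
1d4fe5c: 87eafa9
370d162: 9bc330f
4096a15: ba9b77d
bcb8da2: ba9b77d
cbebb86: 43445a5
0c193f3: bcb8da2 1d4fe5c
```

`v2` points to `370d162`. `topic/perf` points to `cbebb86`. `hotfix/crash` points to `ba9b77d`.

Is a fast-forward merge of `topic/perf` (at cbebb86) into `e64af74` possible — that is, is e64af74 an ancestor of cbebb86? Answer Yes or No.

A fast-forward from e64af74 to cbebb86 is possible iff e64af74 is an ancestor of cbebb86.
Ancestors of cbebb86: {43445a5, ba9b77d, cbebb86, d8e1c9f, e64af74}.
e64af74 is among them, so fast-forward is possible.

Yes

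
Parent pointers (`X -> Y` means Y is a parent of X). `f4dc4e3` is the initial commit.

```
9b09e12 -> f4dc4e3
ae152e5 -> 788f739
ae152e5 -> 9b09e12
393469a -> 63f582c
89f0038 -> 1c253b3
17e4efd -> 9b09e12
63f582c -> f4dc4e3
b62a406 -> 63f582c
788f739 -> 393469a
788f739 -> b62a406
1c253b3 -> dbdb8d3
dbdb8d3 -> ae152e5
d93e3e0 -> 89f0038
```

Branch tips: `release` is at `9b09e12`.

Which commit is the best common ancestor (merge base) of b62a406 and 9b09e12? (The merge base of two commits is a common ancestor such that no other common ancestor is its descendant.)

f4dc4e3

Ancestors of b62a406: {63f582c, b62a406, f4dc4e3}.
Ancestors of 9b09e12: {9b09e12, f4dc4e3}.
Common ancestors: {f4dc4e3}.
The only common ancestor is f4dc4e3, so it is the merge base.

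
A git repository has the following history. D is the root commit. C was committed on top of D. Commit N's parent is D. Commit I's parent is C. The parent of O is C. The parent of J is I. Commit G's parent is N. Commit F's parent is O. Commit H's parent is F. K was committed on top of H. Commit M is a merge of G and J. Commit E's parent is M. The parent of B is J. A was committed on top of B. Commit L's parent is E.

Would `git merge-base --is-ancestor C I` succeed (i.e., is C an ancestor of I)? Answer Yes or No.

Yes

Ancestors of I (commits reachable by following parents): {C, D, I}.
C is in that set, so it is an ancestor of I.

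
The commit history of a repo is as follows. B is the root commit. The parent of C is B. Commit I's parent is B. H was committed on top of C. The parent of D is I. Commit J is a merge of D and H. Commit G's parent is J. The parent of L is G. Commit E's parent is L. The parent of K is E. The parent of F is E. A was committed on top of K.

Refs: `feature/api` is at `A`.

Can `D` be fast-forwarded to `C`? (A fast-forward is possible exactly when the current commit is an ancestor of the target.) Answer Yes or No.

A fast-forward from D to C is possible iff D is an ancestor of C.
Ancestors of C: {B, C}.
D is not among them, so fast-forward is not possible.

No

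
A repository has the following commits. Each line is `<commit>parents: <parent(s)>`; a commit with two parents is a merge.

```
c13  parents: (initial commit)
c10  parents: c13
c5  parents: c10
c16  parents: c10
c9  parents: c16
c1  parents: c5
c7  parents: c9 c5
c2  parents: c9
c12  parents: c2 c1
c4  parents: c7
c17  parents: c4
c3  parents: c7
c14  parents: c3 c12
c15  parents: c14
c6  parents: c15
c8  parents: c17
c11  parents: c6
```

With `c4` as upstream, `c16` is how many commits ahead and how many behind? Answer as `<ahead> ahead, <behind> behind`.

0 ahead, 4 behind

Reachable from c16: {c10, c13, c16}.
Reachable from c4: {c10, c13, c16, c4, c5, c7, c9}.
Only in c16's history (ahead): {} — 0.
Only in c4's history (behind): {c4, c5, c7, c9} — 4.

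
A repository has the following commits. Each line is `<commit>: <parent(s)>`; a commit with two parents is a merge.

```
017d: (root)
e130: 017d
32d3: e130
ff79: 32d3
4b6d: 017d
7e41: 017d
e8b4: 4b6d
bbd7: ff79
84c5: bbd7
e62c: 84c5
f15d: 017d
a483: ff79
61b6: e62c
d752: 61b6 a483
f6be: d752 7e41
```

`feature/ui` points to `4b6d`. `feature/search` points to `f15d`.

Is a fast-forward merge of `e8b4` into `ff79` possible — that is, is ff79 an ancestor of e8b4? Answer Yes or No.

No

A fast-forward from ff79 to e8b4 is possible iff ff79 is an ancestor of e8b4.
Ancestors of e8b4: {017d, 4b6d, e8b4}.
ff79 is not among them, so fast-forward is not possible.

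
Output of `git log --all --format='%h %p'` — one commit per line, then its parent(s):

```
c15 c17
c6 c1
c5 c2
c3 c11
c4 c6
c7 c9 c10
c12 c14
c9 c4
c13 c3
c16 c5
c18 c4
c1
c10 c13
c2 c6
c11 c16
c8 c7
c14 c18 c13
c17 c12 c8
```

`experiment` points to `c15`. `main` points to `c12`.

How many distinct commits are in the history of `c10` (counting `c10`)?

Walking parent pointers from c10: reachable set = {c1, c10, c11, c13, c16, c2, c3, c5, c6}.
That is 9 commits.

9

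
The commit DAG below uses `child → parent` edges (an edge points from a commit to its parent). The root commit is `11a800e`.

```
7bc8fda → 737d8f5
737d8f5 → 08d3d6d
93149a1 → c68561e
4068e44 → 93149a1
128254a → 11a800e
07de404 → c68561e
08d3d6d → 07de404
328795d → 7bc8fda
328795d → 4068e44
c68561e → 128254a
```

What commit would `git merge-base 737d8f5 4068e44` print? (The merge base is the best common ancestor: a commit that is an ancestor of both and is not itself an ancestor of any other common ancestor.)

c68561e

Ancestors of 737d8f5: {07de404, 08d3d6d, 11a800e, 128254a, 737d8f5, c68561e}.
Ancestors of 4068e44: {11a800e, 128254a, 4068e44, 93149a1, c68561e}.
Common ancestors: {11a800e, 128254a, c68561e}.
Among these, c68561e is not an ancestor of any other common ancestor — it is the merge base.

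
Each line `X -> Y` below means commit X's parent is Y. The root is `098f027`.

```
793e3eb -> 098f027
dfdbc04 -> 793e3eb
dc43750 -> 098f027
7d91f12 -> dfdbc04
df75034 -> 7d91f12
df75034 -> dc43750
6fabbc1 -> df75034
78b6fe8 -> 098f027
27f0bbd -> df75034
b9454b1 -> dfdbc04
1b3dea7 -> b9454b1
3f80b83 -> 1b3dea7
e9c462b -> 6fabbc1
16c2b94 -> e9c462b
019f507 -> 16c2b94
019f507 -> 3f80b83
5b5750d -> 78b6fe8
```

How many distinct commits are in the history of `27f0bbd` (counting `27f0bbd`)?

7

Walking parent pointers from 27f0bbd: reachable set = {098f027, 27f0bbd, 793e3eb, 7d91f12, dc43750, df75034, dfdbc04}.
That is 7 commits.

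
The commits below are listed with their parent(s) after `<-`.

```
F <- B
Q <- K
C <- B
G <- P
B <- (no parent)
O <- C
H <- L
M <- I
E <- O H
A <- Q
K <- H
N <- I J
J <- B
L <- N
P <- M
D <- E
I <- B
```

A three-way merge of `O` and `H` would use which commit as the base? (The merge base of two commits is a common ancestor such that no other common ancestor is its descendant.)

B

Ancestors of O: {B, C, O}.
Ancestors of H: {B, H, I, J, L, N}.
Common ancestors: {B}.
The only common ancestor is B, so it is the merge base.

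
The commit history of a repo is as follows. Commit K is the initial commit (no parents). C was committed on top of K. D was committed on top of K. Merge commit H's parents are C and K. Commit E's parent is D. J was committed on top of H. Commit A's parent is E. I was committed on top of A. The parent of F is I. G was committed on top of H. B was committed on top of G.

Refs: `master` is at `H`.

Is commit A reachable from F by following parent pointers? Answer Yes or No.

Ancestors of F (commits reachable by following parents): {A, D, E, F, I, K}.
A is in that set, so it is an ancestor of F.

Yes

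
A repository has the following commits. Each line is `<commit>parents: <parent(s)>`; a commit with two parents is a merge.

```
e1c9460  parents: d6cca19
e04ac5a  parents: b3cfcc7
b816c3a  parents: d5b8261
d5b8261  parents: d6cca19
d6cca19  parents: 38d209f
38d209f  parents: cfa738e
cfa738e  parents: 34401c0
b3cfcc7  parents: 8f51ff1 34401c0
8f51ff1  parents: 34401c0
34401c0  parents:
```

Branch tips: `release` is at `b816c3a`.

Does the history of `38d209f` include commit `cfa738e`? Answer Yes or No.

Ancestors of 38d209f (commits reachable by following parents): {34401c0, 38d209f, cfa738e}.
cfa738e is in that set, so it is an ancestor of 38d209f.

Yes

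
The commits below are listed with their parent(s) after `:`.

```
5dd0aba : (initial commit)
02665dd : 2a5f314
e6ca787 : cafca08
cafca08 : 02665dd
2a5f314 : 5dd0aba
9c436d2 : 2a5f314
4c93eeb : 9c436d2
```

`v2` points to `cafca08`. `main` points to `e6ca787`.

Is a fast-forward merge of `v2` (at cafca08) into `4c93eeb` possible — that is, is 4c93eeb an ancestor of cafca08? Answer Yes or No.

A fast-forward from 4c93eeb to cafca08 is possible iff 4c93eeb is an ancestor of cafca08.
Ancestors of cafca08: {02665dd, 2a5f314, 5dd0aba, cafca08}.
4c93eeb is not among them, so fast-forward is not possible.

No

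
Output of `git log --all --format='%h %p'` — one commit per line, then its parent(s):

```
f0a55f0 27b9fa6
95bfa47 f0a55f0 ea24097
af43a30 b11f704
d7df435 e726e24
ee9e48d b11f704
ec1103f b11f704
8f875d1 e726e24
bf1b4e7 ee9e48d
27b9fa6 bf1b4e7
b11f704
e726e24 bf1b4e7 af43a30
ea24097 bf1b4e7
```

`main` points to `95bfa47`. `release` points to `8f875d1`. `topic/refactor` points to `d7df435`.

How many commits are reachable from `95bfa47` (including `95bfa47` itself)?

7

Walking parent pointers from 95bfa47: reachable set = {27b9fa6, 95bfa47, b11f704, bf1b4e7, ea24097, ee9e48d, f0a55f0}.
That is 7 commits.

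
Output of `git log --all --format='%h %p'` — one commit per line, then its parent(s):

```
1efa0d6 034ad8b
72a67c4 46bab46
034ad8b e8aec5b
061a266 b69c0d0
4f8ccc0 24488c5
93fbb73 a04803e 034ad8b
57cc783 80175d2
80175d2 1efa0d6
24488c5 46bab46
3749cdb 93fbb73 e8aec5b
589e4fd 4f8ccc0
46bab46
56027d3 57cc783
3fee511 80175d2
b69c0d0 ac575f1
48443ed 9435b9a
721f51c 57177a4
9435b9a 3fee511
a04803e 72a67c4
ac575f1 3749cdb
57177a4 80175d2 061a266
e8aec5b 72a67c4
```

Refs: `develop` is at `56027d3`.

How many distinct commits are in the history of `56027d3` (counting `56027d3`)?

8

Walking parent pointers from 56027d3: reachable set = {034ad8b, 1efa0d6, 46bab46, 56027d3, 57cc783, 72a67c4, 80175d2, e8aec5b}.
That is 8 commits.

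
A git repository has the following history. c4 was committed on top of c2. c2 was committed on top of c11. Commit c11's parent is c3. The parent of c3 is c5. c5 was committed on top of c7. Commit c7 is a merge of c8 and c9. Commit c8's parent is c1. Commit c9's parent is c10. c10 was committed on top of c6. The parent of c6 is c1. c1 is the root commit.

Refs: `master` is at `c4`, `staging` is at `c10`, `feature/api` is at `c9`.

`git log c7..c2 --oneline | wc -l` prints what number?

4

Reachable from c2: {c1, c10, c11, c2, c3, c5, c6, c7, c8, c9}.
Reachable from c7: {c1, c10, c6, c7, c8, c9}.
In c2's history but not c7's: {c11, c2, c3, c5} — 4 commits.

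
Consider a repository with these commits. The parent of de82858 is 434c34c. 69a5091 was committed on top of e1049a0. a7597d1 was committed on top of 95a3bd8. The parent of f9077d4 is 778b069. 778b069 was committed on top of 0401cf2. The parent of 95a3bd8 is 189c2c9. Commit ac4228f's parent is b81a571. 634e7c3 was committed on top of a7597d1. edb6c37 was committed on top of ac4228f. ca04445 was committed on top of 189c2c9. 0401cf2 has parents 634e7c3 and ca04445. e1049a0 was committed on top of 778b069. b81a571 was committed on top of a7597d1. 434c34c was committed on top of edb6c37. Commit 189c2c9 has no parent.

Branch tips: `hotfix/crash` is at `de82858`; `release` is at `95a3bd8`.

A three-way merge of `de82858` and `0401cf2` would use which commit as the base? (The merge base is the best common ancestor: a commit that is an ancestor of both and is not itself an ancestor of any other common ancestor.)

Ancestors of de82858: {189c2c9, 434c34c, 95a3bd8, a7597d1, ac4228f, b81a571, de82858, edb6c37}.
Ancestors of 0401cf2: {0401cf2, 189c2c9, 634e7c3, 95a3bd8, a7597d1, ca04445}.
Common ancestors: {189c2c9, 95a3bd8, a7597d1}.
Among these, a7597d1 is not an ancestor of any other common ancestor — it is the merge base.

a7597d1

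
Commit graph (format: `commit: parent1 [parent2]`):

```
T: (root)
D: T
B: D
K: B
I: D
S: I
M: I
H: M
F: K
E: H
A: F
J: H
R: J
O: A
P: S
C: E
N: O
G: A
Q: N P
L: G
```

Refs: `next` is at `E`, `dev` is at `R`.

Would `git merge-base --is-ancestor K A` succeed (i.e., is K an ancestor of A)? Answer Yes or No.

Ancestors of A (commits reachable by following parents): {A, B, D, F, K, T}.
K is in that set, so it is an ancestor of A.

Yes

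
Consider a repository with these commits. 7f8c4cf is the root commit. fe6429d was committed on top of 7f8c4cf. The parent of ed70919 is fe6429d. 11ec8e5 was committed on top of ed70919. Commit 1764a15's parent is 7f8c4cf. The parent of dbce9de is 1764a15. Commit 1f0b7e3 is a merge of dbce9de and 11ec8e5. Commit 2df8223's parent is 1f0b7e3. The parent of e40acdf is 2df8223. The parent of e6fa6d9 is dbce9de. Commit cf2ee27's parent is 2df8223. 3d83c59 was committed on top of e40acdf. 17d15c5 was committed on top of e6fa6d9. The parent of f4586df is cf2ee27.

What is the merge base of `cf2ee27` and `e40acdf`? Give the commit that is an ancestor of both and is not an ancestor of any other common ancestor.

2df8223

Ancestors of cf2ee27: {11ec8e5, 1764a15, 1f0b7e3, 2df8223, 7f8c4cf, cf2ee27, dbce9de, ed70919, fe6429d}.
Ancestors of e40acdf: {11ec8e5, 1764a15, 1f0b7e3, 2df8223, 7f8c4cf, dbce9de, e40acdf, ed70919, fe6429d}.
Common ancestors: {11ec8e5, 1764a15, 1f0b7e3, 2df8223, 7f8c4cf, dbce9de, ed70919, fe6429d}.
Among these, 2df8223 is not an ancestor of any other common ancestor — it is the merge base.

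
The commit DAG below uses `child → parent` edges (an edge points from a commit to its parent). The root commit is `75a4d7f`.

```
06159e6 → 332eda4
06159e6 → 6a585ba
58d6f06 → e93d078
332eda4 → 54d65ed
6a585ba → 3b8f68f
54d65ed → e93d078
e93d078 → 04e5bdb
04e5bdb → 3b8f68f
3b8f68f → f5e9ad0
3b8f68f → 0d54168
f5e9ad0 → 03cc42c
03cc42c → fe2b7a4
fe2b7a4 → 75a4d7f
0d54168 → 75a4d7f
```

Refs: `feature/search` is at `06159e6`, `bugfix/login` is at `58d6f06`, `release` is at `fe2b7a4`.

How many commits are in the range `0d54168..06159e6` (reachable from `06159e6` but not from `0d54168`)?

10

Reachable from 06159e6: {03cc42c, 04e5bdb, 06159e6, 0d54168, 332eda4, 3b8f68f, 54d65ed, 6a585ba, 75a4d7f, e93d078, f5e9ad0, fe2b7a4}.
Reachable from 0d54168: {0d54168, 75a4d7f}.
In 06159e6's history but not 0d54168's: {03cc42c, 04e5bdb, 06159e6, 332eda4, 3b8f68f, 54d65ed, 6a585ba, e93d078, f5e9ad0, fe2b7a4} — 10 commits.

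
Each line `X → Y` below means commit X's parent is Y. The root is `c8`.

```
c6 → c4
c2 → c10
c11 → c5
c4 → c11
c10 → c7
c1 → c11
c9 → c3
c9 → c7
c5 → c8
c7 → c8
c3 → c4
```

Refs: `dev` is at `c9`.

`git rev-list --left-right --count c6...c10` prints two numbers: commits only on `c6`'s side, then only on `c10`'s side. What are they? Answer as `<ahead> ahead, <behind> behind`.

4 ahead, 2 behind

Reachable from c6: {c11, c4, c5, c6, c8}.
Reachable from c10: {c10, c7, c8}.
Only in c6's history (ahead): {c11, c4, c5, c6} — 4.
Only in c10's history (behind): {c10, c7} — 2.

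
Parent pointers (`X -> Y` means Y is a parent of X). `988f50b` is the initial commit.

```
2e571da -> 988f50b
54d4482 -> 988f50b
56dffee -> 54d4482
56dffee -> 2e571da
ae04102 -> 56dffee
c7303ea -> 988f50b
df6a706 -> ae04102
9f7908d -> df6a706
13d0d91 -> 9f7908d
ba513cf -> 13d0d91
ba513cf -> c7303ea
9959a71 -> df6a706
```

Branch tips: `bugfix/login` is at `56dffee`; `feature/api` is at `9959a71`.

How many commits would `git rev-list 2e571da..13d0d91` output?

Reachable from 13d0d91: {13d0d91, 2e571da, 54d4482, 56dffee, 988f50b, 9f7908d, ae04102, df6a706}.
Reachable from 2e571da: {2e571da, 988f50b}.
In 13d0d91's history but not 2e571da's: {13d0d91, 54d4482, 56dffee, 9f7908d, ae04102, df6a706} — 6 commits.

6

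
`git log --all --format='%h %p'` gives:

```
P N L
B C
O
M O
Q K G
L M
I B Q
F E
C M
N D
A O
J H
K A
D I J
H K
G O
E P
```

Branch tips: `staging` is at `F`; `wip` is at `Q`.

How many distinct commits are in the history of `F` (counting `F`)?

Walking parent pointers from F: reachable set = {A, B, C, D, E, F, G, H, I, J, K, L, M, N, O, P, Q}.
That is 17 commits.

17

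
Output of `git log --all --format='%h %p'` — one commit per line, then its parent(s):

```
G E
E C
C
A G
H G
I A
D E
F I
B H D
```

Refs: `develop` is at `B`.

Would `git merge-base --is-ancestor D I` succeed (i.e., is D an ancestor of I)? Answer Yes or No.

Ancestors of I: {A, C, E, G, I}.
D is not in that set, so it is not an ancestor of I.

No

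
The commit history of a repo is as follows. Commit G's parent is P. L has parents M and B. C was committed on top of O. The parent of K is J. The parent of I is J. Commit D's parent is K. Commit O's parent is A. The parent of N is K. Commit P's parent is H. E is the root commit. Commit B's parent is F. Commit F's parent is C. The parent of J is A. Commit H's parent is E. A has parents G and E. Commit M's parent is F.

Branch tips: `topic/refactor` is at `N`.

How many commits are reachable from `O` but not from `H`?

Reachable from O: {A, E, G, H, O, P}.
Reachable from H: {E, H}.
In O's history but not H's: {A, G, O, P} — 4 commits.

4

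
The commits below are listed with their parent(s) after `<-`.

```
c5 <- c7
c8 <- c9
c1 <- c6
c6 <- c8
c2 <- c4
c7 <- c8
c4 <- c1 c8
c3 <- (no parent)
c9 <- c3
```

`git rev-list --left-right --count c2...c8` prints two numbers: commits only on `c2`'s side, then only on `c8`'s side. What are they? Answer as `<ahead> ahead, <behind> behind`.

4 ahead, 0 behind

Reachable from c2: {c1, c2, c3, c4, c6, c8, c9}.
Reachable from c8: {c3, c8, c9}.
Only in c2's history (ahead): {c1, c2, c4, c6} — 4.
Only in c8's history (behind): {} — 0.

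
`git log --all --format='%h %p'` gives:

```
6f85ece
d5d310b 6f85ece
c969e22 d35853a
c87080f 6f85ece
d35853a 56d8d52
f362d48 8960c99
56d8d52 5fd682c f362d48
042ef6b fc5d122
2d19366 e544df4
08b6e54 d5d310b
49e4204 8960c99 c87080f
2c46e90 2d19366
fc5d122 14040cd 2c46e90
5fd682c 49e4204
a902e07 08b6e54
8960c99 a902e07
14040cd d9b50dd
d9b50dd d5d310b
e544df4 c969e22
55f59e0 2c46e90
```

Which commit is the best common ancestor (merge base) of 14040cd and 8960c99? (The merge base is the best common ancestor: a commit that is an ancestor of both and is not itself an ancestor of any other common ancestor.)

d5d310b

Ancestors of 14040cd: {14040cd, 6f85ece, d5d310b, d9b50dd}.
Ancestors of 8960c99: {08b6e54, 6f85ece, 8960c99, a902e07, d5d310b}.
Common ancestors: {6f85ece, d5d310b}.
Among these, d5d310b is not an ancestor of any other common ancestor — it is the merge base.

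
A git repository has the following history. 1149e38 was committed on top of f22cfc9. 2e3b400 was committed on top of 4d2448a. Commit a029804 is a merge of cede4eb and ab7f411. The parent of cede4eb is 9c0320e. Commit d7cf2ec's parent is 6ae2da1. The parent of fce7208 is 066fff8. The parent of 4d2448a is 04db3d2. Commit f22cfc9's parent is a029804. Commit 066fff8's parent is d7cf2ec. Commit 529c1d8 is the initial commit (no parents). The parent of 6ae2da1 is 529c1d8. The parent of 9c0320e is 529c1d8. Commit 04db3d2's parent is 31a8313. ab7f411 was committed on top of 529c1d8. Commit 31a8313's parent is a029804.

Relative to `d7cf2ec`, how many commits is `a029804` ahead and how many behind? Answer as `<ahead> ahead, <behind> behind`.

Reachable from a029804: {529c1d8, 9c0320e, a029804, ab7f411, cede4eb}.
Reachable from d7cf2ec: {529c1d8, 6ae2da1, d7cf2ec}.
Only in a029804's history (ahead): {9c0320e, a029804, ab7f411, cede4eb} — 4.
Only in d7cf2ec's history (behind): {6ae2da1, d7cf2ec} — 2.

4 ahead, 2 behind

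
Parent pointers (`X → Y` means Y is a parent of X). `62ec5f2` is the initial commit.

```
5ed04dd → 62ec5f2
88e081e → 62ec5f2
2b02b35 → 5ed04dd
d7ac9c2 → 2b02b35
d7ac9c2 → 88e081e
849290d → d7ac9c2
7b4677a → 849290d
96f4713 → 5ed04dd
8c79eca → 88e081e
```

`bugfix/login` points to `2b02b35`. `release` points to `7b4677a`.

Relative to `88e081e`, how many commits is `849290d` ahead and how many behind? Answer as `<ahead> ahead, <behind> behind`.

Reachable from 849290d: {2b02b35, 5ed04dd, 62ec5f2, 849290d, 88e081e, d7ac9c2}.
Reachable from 88e081e: {62ec5f2, 88e081e}.
Only in 849290d's history (ahead): {2b02b35, 5ed04dd, 849290d, d7ac9c2} — 4.
Only in 88e081e's history (behind): {} — 0.

4 ahead, 0 behind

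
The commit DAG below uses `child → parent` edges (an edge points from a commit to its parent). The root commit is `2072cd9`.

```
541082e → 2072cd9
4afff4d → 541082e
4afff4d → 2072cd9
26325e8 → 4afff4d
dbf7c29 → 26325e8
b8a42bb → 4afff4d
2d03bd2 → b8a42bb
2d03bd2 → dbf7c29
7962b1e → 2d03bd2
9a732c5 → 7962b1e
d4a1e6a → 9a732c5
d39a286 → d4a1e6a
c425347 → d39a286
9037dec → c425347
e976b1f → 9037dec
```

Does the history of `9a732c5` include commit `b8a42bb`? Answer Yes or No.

Ancestors of 9a732c5 (commits reachable by following parents): {2072cd9, 26325e8, 2d03bd2, 4afff4d, 541082e, 7962b1e, 9a732c5, b8a42bb, dbf7c29}.
b8a42bb is in that set, so it is an ancestor of 9a732c5.

Yes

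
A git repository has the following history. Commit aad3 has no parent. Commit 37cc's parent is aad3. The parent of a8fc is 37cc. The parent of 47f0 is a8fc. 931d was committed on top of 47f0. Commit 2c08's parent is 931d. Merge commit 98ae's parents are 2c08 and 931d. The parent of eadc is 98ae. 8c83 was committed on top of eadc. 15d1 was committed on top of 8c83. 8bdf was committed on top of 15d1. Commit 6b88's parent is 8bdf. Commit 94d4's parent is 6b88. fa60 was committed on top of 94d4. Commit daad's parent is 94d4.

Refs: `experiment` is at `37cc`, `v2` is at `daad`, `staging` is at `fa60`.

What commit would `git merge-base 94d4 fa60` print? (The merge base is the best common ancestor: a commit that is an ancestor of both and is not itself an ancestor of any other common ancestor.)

Ancestors of 94d4: {15d1, 2c08, 37cc, 47f0, 6b88, 8bdf, 8c83, 931d, 94d4, 98ae, a8fc, aad3, eadc}.
Ancestors of fa60: {15d1, 2c08, 37cc, 47f0, 6b88, 8bdf, 8c83, 931d, 94d4, 98ae, a8fc, aad3, eadc, fa60}.
Common ancestors: {15d1, 2c08, 37cc, 47f0, 6b88, 8bdf, 8c83, 931d, 94d4, 98ae, a8fc, aad3, eadc}.
Among these, 94d4 is not an ancestor of any other common ancestor — it is the merge base.

94d4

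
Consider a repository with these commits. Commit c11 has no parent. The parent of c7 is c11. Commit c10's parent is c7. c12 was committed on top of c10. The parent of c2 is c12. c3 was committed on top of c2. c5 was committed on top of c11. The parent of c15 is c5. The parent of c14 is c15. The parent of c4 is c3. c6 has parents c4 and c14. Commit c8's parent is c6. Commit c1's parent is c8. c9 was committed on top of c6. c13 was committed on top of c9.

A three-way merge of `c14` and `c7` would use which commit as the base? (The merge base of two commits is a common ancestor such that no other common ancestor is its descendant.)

Ancestors of c14: {c11, c14, c15, c5}.
Ancestors of c7: {c11, c7}.
Common ancestors: {c11}.
The only common ancestor is c11, so it is the merge base.

c11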